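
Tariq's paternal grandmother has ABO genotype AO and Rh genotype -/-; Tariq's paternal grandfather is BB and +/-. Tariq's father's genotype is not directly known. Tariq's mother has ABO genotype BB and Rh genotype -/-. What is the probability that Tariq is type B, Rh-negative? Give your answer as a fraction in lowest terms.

Tariq's father's ABO genotype from AO × BB: 1/2 AB, 1/2 BO.
Crossing each possibility with the mother BB and summing P(type B): 1/2·1/2 + 1/2·1 = 3/4.
Similarly for Rh via the father's Rh distribution: P(Rh-) = 3/4.
Independent loci: 3/4 × 3/4 = 9/16.

9/16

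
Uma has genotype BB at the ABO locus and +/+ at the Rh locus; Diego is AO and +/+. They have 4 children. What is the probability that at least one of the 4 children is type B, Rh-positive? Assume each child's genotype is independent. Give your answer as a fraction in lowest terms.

ABO cross BB × AO → 1/2 B, 1/2 AB.
Rh cross +/+ × +/+ → 1 Rh+; so P(type B, Rh-positive) = 1/2 × 1 = 1/2 per child.
P(none) = (1/2)^4 = 1/16; P(at least one) = 1 − 1/16 = 15/16.

15/16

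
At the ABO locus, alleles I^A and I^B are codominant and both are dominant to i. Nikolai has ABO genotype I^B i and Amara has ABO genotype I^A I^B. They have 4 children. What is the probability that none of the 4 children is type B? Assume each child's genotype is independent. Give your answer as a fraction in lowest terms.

ABO cross I^B i × I^A I^B → 1/4 A, 1/2 B, 1/4 AB.
So P(type B) = 1/2 per child.
P(not type B) = 1/2 for one child; (1/2)^4 = 1/16.

1/16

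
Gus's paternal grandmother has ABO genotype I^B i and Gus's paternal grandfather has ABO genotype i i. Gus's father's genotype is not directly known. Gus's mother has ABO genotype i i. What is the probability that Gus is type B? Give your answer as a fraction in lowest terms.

Gus's father's ABO genotype from I^B i × i i: 1/2 I^B i, 1/2 i i.
Crossing each possibility with the mother i i and summing P(type B): 1/2·1/2 + 1/2·0 = 1/4.

1/4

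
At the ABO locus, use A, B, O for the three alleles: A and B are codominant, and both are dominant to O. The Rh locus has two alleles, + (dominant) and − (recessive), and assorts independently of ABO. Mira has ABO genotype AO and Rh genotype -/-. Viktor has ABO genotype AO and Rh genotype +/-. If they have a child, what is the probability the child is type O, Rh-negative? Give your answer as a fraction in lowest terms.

1/8

ABO cross AO × AO → offspring phenotypes: 1/4 O, 3/4 A.
Rh cross -/- × +/- → 1/2 Rh+, 1/2 Rh-.
Independent loci: P(type O, Rh-negative) = 1/4 × 1/2 = 1/8.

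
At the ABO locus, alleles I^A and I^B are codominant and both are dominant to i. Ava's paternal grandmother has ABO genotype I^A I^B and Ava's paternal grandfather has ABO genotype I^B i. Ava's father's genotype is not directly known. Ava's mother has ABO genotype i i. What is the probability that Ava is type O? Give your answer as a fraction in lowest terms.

1/4

Ava's father's ABO genotype from I^A I^B × I^B i: 1/4 I^A I^B, 1/4 I^A i, 1/4 I^B I^B, 1/4 I^B i.
Crossing each possibility with the mother i i and summing P(type O): 1/4·0 + 1/4·1/2 + 1/4·0 + 1/4·1/2 = 1/4.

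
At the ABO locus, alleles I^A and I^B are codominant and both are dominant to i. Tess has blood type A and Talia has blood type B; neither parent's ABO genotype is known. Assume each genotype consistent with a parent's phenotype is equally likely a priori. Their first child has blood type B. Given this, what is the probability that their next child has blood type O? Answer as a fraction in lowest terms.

Possible genotypes: Tess ∈ {I^A I^A, I^A i}; Talia ∈ {I^B I^B, I^B i}.
Weight each parental genotype pair by prior × P(type-B child):
  I^A i × I^B I^B: posterior weight 2/3; P(next child type O) = 0.
  I^A i × I^B i: posterior weight 1/3; P(next child type O) = 1/4.
Weighted sum = 1/12.

1/12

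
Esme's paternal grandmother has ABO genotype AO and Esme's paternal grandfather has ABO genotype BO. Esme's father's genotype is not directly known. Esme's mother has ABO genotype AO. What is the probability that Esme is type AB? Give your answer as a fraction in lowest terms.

1/8

Esme's father's ABO genotype from AO × BO: 1/4 AB, 1/4 AO, 1/4 BO, 1/4 OO.
Crossing each possibility with the mother AO and summing P(type AB): 1/4·1/4 + 1/4·0 + 1/4·1/4 + 1/4·0 = 1/8.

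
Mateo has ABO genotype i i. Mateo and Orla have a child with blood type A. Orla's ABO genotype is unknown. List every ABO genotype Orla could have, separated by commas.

For each candidate genotype of Orla, check whether crossing it with i i can produce every observed child phenotype.
  I^A I^A → possible child types {A} ✓
  I^A I^B → possible child types {A, B} ✓
  I^A i → possible child types {O, A} ✓
  I^B I^B → possible child types {B} ✗
  I^B i → possible child types {O, B} ✗
  i i → possible child types {O} ✗

I^A I^A, I^A I^B, I^A i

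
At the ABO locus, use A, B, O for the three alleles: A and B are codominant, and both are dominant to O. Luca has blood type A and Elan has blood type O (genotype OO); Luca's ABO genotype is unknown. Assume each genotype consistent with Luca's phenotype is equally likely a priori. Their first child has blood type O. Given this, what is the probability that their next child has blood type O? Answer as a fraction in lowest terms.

1/2

Possible genotypes: Luca ∈ {AA, AO}; Elan ∈ {OO}.
Weight each parental genotype pair by prior × P(type-O child):
  AO × OO: posterior weight 1; P(next child type O) = 1/2.
Weighted sum = 1/2.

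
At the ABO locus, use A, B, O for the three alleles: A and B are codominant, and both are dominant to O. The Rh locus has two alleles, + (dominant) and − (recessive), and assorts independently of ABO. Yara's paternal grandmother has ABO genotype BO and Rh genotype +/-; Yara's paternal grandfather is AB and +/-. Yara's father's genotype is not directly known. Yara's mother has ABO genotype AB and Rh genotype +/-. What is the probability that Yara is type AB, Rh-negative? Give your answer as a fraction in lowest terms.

Yara's father's ABO genotype from BO × AB: 1/4 AB, 1/4 AO, 1/4 BB, 1/4 BO.
Crossing each possibility with the mother AB and summing P(type AB): 1/4·1/2 + 1/4·1/4 + 1/4·1/2 + 1/4·1/4 = 3/8.
Similarly for Rh via the father's Rh distribution: P(Rh-) = 1/4.
Independent loci: 3/8 × 1/4 = 3/32.

3/32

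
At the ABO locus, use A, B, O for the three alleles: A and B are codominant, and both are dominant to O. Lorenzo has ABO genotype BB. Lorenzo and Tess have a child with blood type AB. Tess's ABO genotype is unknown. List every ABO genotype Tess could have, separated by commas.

AA, AB, AO

For each candidate genotype of Tess, check whether crossing it with BB can produce every observed child phenotype.
  AA → possible child types {AB} ✓
  AB → possible child types {B, AB} ✓
  AO → possible child types {B, AB} ✓
  BB → possible child types {B} ✗
  BO → possible child types {B} ✗
  OO → possible child types {B} ✗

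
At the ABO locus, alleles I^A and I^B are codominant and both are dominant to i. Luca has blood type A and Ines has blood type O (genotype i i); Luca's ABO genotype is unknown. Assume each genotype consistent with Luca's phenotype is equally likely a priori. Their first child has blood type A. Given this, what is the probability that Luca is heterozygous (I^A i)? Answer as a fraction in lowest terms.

Possible genotypes: Luca ∈ {I^A I^A, I^A i}; Ines ∈ {i i}.
Weight each parental genotype pair by prior × P(type-A child):
  I^A I^A × i i: posterior weight 2/3.
  I^A i × i i: posterior weight 1/3.
Sum the posterior weight over pairs where Luca is I^A i: 1/3.

1/3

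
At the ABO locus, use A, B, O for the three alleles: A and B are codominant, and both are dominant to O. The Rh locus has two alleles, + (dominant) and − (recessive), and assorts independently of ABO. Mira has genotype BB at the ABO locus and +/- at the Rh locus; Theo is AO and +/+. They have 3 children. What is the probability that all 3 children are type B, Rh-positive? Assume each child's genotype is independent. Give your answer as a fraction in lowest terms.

1/8

ABO cross BB × AO → 1/2 B, 1/2 AB.
Rh cross +/- × +/+ → 1 Rh+; so P(type B, Rh-positive) = 1/2 × 1 = 1/2 per child.
All 3 independent: (1/2)^3 = 1/8.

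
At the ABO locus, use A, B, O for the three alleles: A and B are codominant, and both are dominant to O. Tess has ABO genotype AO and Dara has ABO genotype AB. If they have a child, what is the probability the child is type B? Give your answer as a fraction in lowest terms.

ABO cross AO × AB → offspring phenotypes: 1/2 A, 1/4 B, 1/4 AB.
So P(type B) = 1/4.

1/4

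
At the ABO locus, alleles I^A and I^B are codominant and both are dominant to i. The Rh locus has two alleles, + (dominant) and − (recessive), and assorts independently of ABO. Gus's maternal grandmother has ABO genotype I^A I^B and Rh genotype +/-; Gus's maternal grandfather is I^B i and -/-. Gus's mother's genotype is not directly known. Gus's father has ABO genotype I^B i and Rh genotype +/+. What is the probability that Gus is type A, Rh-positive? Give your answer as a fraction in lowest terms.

1/8

Gus's mother's ABO genotype from I^A I^B × I^B i: 1/4 I^A I^B, 1/4 I^A i, 1/4 I^B I^B, 1/4 I^B i.
Crossing each possibility with the father I^B i and summing P(type A): 1/4·1/4 + 1/4·1/4 + 1/4·0 + 1/4·0 = 1/8.
Similarly for Rh via the mother's Rh distribution: P(Rh+) = 1.
Independent loci: 1/8 × 1 = 1/8.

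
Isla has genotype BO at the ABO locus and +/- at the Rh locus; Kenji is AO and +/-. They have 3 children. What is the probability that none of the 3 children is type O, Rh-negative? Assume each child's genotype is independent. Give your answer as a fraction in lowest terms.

3375/4096

ABO cross BO × AO → 1/4 O, 1/4 A, 1/4 B, 1/4 AB.
Rh cross +/- × +/- → 3/4 Rh+, 1/4 Rh-; so P(type O, Rh-negative) = 1/4 × 1/4 = 1/16 per child.
P(not type O, Rh-negative) = 15/16 for one child; (15/16)^3 = 3375/4096.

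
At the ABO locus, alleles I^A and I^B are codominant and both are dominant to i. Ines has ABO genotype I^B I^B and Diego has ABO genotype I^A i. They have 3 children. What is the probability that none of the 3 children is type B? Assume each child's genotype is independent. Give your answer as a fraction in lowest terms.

ABO cross I^B I^B × I^A i → 1/2 B, 1/2 AB.
So P(type B) = 1/2 per child.
P(not type B) = 1/2 for one child; (1/2)^3 = 1/8.

1/8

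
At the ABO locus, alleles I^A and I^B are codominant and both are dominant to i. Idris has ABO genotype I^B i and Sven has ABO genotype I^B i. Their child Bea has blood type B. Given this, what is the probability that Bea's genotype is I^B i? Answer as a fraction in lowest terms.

Cross I^B i × I^B i → 1/4 I^B I^B, 1/2 I^B i, 1/4 i i.
Type-B genotypes among offspring: I^B I^B (1/4), I^B i (1/2); total 3/4.
P(I^B i | type B) = (1/2) / (3/4) = 2/3.

2/3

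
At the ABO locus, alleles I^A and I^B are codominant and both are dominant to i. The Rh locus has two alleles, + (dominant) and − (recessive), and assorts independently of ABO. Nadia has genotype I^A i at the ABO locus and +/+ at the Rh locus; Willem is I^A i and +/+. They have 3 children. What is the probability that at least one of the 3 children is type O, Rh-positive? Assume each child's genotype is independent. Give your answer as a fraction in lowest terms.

ABO cross I^A i × I^A i → 1/4 O, 3/4 A.
Rh cross +/+ × +/+ → 1 Rh+; so P(type O, Rh-positive) = 1/4 × 1 = 1/4 per child.
P(none) = (3/4)^3 = 27/64; P(at least one) = 1 − 27/64 = 37/64.

37/64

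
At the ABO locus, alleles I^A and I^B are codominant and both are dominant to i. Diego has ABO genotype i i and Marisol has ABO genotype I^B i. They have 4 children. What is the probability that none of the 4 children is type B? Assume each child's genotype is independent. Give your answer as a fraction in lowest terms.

ABO cross i i × I^B i → 1/2 O, 1/2 B.
So P(type B) = 1/2 per child.
P(not type B) = 1/2 for one child; (1/2)^4 = 1/16.

1/16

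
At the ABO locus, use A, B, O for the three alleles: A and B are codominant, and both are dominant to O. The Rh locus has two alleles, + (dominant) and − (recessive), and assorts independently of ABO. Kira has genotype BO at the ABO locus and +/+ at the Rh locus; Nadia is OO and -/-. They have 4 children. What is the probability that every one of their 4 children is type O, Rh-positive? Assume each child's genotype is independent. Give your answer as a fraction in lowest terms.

1/16

ABO cross BO × OO → 1/2 O, 1/2 B.
Rh cross +/+ × -/- → 1 Rh+; so P(type O, Rh-positive) = 1/2 × 1 = 1/2 per child.
All 4 independent: (1/2)^4 = 1/16.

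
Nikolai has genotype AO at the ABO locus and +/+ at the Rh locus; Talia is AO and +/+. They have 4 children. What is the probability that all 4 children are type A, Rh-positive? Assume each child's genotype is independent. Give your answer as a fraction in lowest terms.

81/256

ABO cross AO × AO → 1/4 O, 3/4 A.
Rh cross +/+ × +/+ → 1 Rh+; so P(type A, Rh-positive) = 3/4 × 1 = 3/4 per child.
All 4 independent: (3/4)^4 = 81/256.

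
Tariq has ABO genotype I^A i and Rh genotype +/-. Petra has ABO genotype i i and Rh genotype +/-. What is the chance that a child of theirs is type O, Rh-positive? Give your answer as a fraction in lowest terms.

ABO cross I^A i × i i → offspring phenotypes: 1/2 O, 1/2 A.
Rh cross +/- × +/- → 3/4 Rh+, 1/4 Rh-.
Independent loci: P(type O, Rh-positive) = 1/2 × 3/4 = 3/8.

3/8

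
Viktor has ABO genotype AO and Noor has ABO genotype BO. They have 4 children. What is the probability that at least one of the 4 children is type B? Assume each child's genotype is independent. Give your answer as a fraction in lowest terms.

ABO cross AO × BO → 1/4 O, 1/4 A, 1/4 B, 1/4 AB.
So P(type B) = 1/4 per child.
P(none) = (3/4)^4 = 81/256; P(at least one) = 1 − 81/256 = 175/256.

175/256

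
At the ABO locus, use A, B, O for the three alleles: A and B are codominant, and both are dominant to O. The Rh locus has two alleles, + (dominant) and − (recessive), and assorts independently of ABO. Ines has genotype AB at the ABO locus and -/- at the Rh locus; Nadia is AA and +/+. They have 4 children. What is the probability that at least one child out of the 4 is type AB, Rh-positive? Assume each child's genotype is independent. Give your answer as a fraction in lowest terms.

ABO cross AB × AA → 1/2 A, 1/2 AB.
Rh cross -/- × +/+ → 1 Rh+; so P(type AB, Rh-positive) = 1/2 × 1 = 1/2 per child.
P(none) = (1/2)^4 = 1/16; P(at least one) = 1 − 1/16 = 15/16.

15/16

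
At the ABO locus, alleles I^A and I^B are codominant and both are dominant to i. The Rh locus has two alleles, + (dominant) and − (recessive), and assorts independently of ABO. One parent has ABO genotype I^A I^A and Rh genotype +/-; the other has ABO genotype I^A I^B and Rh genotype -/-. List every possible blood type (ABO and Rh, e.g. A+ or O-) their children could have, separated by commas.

Gametes from I^A I^A × I^A I^B give offspring ABO genotypes I^A I^A, I^A I^B, i.e. phenotypes A, AB.
Rh cross +/- × -/- → phenotypes Rh+, Rh-.
Combining independently: A+, A-, AB+, AB-.

A+, A-, AB+, AB-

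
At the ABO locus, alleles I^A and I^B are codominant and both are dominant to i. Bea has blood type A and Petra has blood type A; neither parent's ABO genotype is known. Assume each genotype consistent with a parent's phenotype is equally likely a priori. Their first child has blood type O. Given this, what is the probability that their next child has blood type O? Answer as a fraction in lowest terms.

Possible genotypes: Bea ∈ {I^A I^A, I^A i}; Petra ∈ {I^A I^A, I^A i}.
Weight each parental genotype pair by prior × P(type-O child):
  I^A i × I^A i: posterior weight 1; P(next child type O) = 1/4.
Weighted sum = 1/4.

1/4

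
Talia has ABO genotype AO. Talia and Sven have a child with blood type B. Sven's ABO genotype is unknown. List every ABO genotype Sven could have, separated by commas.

AB, BB, BO

For each candidate genotype of Sven, check whether crossing it with AO can produce every observed child phenotype.
  AA → possible child types {A} ✗
  AB → possible child types {A, B, AB} ✓
  AO → possible child types {O, A} ✗
  BB → possible child types {B, AB} ✓
  BO → possible child types {O, A, B, AB} ✓
  OO → possible child types {O, A} ✗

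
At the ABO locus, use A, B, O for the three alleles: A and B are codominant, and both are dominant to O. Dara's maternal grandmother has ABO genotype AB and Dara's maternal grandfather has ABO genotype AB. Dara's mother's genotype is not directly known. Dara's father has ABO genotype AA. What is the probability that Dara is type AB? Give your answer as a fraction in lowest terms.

1/2

Dara's mother's ABO genotype from AB × AB: 1/4 AA, 1/2 AB, 1/4 BB.
Crossing each possibility with the father AA and summing P(type AB): 1/4·0 + 1/2·1/2 + 1/4·1 = 1/2.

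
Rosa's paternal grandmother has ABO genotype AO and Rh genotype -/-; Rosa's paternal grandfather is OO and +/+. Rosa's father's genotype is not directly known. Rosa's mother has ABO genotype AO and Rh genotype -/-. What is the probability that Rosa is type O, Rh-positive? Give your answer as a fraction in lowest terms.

3/16

Rosa's father's ABO genotype from AO × OO: 1/2 AO, 1/2 OO.
Crossing each possibility with the mother AO and summing P(type O): 1/2·1/4 + 1/2·1/2 = 3/8.
Similarly for Rh via the father's Rh distribution: P(Rh+) = 1/2.
Independent loci: 3/8 × 1/2 = 3/16.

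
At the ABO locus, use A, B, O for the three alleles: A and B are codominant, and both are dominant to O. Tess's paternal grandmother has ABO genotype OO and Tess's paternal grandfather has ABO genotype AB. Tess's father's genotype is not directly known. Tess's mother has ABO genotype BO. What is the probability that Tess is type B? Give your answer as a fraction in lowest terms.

Tess's father's ABO genotype from OO × AB: 1/2 AO, 1/2 BO.
Crossing each possibility with the mother BO and summing P(type B): 1/2·1/4 + 1/2·3/4 = 1/2.

1/2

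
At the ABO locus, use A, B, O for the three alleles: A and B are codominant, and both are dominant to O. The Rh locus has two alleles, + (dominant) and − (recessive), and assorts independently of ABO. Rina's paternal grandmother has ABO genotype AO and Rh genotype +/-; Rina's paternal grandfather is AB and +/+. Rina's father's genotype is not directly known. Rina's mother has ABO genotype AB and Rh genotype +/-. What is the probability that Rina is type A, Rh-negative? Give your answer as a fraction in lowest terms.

3/64

Rina's father's ABO genotype from AO × AB: 1/4 AA, 1/4 AB, 1/4 AO, 1/4 BO.
Crossing each possibility with the mother AB and summing P(type A): 1/4·1/2 + 1/4·1/4 + 1/4·1/2 + 1/4·1/4 = 3/8.
Similarly for Rh via the father's Rh distribution: P(Rh-) = 1/8.
Independent loci: 3/8 × 1/8 = 3/64.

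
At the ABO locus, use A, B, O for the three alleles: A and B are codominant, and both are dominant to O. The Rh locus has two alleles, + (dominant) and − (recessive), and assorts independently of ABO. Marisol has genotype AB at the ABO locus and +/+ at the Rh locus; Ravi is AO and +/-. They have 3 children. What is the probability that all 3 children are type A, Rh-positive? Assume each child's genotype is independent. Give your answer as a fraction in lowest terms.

1/8

ABO cross AB × AO → 1/2 A, 1/4 B, 1/4 AB.
Rh cross +/+ × +/- → 1 Rh+; so P(type A, Rh-positive) = 1/2 × 1 = 1/2 per child.
All 3 independent: (1/2)^3 = 1/8.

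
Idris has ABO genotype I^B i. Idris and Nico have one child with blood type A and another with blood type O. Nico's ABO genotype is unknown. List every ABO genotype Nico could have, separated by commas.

I^A i

For each candidate genotype of Nico, check whether crossing it with I^B i can produce every observed child phenotype.
  I^A I^A → possible child types {A, AB} ✗
  I^A I^B → possible child types {A, B, AB} ✗
  I^A i → possible child types {O, A, B, AB} ✓
  I^B I^B → possible child types {B} ✗
  I^B i → possible child types {O, B} ✗
  i i → possible child types {O, B} ✗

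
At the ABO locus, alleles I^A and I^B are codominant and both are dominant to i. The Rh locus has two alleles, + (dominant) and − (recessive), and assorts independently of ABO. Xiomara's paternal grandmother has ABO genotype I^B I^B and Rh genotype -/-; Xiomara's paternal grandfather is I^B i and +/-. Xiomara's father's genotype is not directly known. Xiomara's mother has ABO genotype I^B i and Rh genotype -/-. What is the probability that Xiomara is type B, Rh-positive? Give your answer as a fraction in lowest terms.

Xiomara's father's ABO genotype from I^B I^B × I^B i: 1/2 I^B I^B, 1/2 I^B i.
Crossing each possibility with the mother I^B i and summing P(type B): 1/2·1 + 1/2·3/4 = 7/8.
Similarly for Rh via the father's Rh distribution: P(Rh+) = 1/4.
Independent loci: 7/8 × 1/4 = 7/32.

7/32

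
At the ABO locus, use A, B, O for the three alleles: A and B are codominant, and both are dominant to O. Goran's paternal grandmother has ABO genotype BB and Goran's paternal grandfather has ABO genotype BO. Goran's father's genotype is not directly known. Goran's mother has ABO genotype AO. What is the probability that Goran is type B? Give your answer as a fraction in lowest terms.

Goran's father's ABO genotype from BB × BO: 1/2 BB, 1/2 BO.
Crossing each possibility with the mother AO and summing P(type B): 1/2·1/2 + 1/2·1/4 = 3/8.

3/8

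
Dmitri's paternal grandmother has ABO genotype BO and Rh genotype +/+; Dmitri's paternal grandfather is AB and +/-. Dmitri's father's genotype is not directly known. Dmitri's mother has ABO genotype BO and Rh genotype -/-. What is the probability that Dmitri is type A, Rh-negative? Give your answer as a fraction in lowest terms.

Dmitri's father's ABO genotype from BO × AB: 1/4 AB, 1/4 AO, 1/4 BB, 1/4 BO.
Crossing each possibility with the mother BO and summing P(type A): 1/4·1/4 + 1/4·1/4 + 1/4·0 + 1/4·0 = 1/8.
Similarly for Rh via the father's Rh distribution: P(Rh-) = 1/4.
Independent loci: 1/8 × 1/4 = 1/32.

1/32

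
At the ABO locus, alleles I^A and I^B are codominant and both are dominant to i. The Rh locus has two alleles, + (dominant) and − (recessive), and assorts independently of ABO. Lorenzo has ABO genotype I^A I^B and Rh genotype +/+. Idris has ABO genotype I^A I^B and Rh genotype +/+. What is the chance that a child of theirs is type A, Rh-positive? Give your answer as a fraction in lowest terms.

1/4

ABO cross I^A I^B × I^A I^B → offspring phenotypes: 1/4 A, 1/4 B, 1/2 AB.
Rh cross +/+ × +/+ → 1 Rh+.
Independent loci: P(type A, Rh-positive) = 1/4 × 1 = 1/4.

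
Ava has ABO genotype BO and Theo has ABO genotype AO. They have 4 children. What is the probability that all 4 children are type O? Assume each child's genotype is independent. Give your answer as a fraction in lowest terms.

1/256

ABO cross BO × AO → 1/4 O, 1/4 A, 1/4 B, 1/4 AB.
So P(type O) = 1/4 per child.
All 4 independent: (1/4)^4 = 1/256.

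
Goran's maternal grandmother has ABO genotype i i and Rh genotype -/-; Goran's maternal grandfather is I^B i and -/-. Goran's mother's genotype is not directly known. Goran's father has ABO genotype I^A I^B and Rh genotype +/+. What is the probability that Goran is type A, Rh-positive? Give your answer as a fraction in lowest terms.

Goran's mother's ABO genotype from i i × I^B i: 1/2 I^B i, 1/2 i i.
Crossing each possibility with the father I^A I^B and summing P(type A): 1/2·1/4 + 1/2·1/2 = 3/8.
Similarly for Rh via the mother's Rh distribution: P(Rh+) = 1.
Independent loci: 3/8 × 1 = 3/8.

3/8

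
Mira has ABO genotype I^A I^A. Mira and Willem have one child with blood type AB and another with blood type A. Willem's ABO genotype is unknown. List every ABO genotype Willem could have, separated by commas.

For each candidate genotype of Willem, check whether crossing it with I^A I^A can produce every observed child phenotype.
  I^A I^A → possible child types {A} ✗
  I^A I^B → possible child types {A, AB} ✓
  I^A i → possible child types {A} ✗
  I^B I^B → possible child types {AB} ✗
  I^B i → possible child types {A, AB} ✓
  i i → possible child types {A} ✗

I^A I^B, I^B i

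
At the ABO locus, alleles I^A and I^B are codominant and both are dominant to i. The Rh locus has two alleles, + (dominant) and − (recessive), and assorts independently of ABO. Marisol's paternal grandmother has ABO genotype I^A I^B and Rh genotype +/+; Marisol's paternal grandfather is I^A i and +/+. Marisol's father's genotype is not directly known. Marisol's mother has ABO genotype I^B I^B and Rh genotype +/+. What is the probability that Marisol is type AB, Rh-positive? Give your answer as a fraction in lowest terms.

1/2

Marisol's father's ABO genotype from I^A I^B × I^A i: 1/4 I^A I^A, 1/4 I^A I^B, 1/4 I^A i, 1/4 I^B i.
Crossing each possibility with the mother I^B I^B and summing P(type AB): 1/4·1 + 1/4·1/2 + 1/4·1/2 + 1/4·0 = 1/2.
Similarly for Rh via the father's Rh distribution: P(Rh+) = 1.
Independent loci: 1/2 × 1 = 1/2.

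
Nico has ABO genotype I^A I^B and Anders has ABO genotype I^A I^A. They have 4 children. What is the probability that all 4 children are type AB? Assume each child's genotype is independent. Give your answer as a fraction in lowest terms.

ABO cross I^A I^B × I^A I^A → 1/2 A, 1/2 AB.
So P(type AB) = 1/2 per child.
All 4 independent: (1/2)^4 = 1/16.

1/16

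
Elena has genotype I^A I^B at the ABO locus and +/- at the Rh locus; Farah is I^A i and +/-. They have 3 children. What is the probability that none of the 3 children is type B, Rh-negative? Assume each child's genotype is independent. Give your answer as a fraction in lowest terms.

3375/4096

ABO cross I^A I^B × I^A i → 1/2 A, 1/4 B, 1/4 AB.
Rh cross +/- × +/- → 3/4 Rh+, 1/4 Rh-; so P(type B, Rh-negative) = 1/4 × 1/4 = 1/16 per child.
P(not type B, Rh-negative) = 15/16 for one child; (15/16)^3 = 3375/4096.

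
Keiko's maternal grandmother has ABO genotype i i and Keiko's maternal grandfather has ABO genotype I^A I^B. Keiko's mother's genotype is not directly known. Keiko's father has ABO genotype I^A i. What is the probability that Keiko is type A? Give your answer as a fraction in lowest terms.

Keiko's mother's ABO genotype from i i × I^A I^B: 1/2 I^A i, 1/2 I^B i.
Crossing each possibility with the father I^A i and summing P(type A): 1/2·3/4 + 1/2·1/4 = 1/2.

1/2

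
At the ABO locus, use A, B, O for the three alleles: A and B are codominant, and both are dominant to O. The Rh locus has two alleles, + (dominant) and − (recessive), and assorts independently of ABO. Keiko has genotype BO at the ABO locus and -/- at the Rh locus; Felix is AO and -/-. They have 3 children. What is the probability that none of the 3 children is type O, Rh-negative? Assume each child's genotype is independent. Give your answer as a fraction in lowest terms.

ABO cross BO × AO → 1/4 O, 1/4 A, 1/4 B, 1/4 AB.
Rh cross -/- × -/- → 1 Rh-; so P(type O, Rh-negative) = 1/4 × 1 = 1/4 per child.
P(not type O, Rh-negative) = 3/4 for one child; (3/4)^3 = 27/64.

27/64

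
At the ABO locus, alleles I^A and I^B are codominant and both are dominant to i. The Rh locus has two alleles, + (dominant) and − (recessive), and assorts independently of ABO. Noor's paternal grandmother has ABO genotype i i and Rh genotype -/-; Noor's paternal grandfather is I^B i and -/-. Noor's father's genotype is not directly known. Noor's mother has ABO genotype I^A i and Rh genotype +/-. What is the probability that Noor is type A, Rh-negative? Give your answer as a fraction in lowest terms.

3/16

Noor's father's ABO genotype from i i × I^B i: 1/2 I^B i, 1/2 i i.
Crossing each possibility with the mother I^A i and summing P(type A): 1/2·1/4 + 1/2·1/2 = 3/8.
Similarly for Rh via the father's Rh distribution: P(Rh-) = 1/2.
Independent loci: 3/8 × 1/2 = 3/16.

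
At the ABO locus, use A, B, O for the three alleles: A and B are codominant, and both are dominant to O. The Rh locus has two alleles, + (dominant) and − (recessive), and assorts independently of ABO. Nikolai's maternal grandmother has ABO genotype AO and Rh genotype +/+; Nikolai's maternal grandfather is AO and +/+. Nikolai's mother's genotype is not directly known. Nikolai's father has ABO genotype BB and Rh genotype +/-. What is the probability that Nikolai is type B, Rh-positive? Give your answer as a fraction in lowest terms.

Nikolai's mother's ABO genotype from AO × AO: 1/4 AA, 1/2 AO, 1/4 OO.
Crossing each possibility with the father BB and summing P(type B): 1/4·0 + 1/2·1/2 + 1/4·1 = 1/2.
Similarly for Rh via the mother's Rh distribution: P(Rh+) = 1.
Independent loci: 1/2 × 1 = 1/2.

1/2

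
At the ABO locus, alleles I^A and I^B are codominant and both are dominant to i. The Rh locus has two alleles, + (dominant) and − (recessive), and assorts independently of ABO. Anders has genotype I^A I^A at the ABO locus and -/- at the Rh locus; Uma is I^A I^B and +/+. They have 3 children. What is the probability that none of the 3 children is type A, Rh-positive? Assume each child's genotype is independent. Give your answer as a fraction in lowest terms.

1/8

ABO cross I^A I^A × I^A I^B → 1/2 A, 1/2 AB.
Rh cross -/- × +/+ → 1 Rh+; so P(type A, Rh-positive) = 1/2 × 1 = 1/2 per child.
P(not type A, Rh-positive) = 1/2 for one child; (1/2)^3 = 1/8.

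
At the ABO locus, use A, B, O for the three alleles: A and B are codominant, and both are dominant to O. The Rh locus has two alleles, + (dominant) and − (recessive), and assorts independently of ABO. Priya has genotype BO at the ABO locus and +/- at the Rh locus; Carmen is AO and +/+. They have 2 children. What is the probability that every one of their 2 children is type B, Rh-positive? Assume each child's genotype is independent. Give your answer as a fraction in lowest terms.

1/16

ABO cross BO × AO → 1/4 O, 1/4 A, 1/4 B, 1/4 AB.
Rh cross +/- × +/+ → 1 Rh+; so P(type B, Rh-positive) = 1/4 × 1 = 1/4 per child.
All 2 independent: (1/4)^2 = 1/16.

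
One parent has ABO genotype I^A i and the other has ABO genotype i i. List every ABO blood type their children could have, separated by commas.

Gametes from I^A i × i i give offspring ABO genotypes I^A i, i i, i.e. phenotypes O, A.

O, A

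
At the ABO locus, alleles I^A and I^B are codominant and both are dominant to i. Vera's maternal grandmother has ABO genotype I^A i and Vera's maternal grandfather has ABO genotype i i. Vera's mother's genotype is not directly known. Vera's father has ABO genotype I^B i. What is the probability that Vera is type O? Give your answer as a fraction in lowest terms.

Vera's mother's ABO genotype from I^A i × i i: 1/2 I^A i, 1/2 i i.
Crossing each possibility with the father I^B i and summing P(type O): 1/2·1/4 + 1/2·1/2 = 3/8.

3/8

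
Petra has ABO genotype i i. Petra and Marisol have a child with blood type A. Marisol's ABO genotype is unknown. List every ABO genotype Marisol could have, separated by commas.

For each candidate genotype of Marisol, check whether crossing it with i i can produce every observed child phenotype.
  I^A I^A → possible child types {A} ✓
  I^A I^B → possible child types {A, B} ✓
  I^A i → possible child types {O, A} ✓
  I^B I^B → possible child types {B} ✗
  I^B i → possible child types {O, B} ✗
  i i → possible child types {O} ✗

I^A I^A, I^A I^B, I^A i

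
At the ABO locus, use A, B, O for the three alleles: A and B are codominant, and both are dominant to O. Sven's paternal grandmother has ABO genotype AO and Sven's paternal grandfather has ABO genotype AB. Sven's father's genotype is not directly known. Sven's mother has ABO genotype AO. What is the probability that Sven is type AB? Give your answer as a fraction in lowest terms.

1/8

Sven's father's ABO genotype from AO × AB: 1/4 AA, 1/4 AB, 1/4 AO, 1/4 BO.
Crossing each possibility with the mother AO and summing P(type AB): 1/4·0 + 1/4·1/4 + 1/4·0 + 1/4·1/4 = 1/8.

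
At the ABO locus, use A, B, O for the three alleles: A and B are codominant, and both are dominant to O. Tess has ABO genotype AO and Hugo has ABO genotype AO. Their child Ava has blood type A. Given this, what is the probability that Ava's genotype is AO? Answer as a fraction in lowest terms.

Cross AO × AO → 1/4 AA, 1/2 AO, 1/4 OO.
Type-A genotypes among offspring: AA (1/4), AO (1/2); total 3/4.
P(AO | type A) = (1/2) / (3/4) = 2/3.

2/3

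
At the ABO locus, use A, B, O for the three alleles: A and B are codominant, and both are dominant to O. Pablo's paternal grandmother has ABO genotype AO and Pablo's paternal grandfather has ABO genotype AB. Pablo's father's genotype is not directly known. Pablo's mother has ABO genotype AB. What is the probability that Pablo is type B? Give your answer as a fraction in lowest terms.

Pablo's father's ABO genotype from AO × AB: 1/4 AA, 1/4 AB, 1/4 AO, 1/4 BO.
Crossing each possibility with the mother AB and summing P(type B): 1/4·0 + 1/4·1/4 + 1/4·1/4 + 1/4·1/2 = 1/4.

1/4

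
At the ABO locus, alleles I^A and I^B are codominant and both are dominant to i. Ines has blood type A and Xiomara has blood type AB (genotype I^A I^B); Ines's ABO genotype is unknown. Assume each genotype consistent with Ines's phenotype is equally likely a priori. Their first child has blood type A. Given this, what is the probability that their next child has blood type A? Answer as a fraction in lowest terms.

Possible genotypes: Ines ∈ {I^A I^A, I^A i}; Xiomara ∈ {I^A I^B}.
Weight each parental genotype pair by prior × P(type-A child):
  I^A I^A × I^A I^B: posterior weight 1/2; P(next child type A) = 1/2.
  I^A i × I^A I^B: posterior weight 1/2; P(next child type A) = 1/2.
Weighted sum = 1/2.

1/2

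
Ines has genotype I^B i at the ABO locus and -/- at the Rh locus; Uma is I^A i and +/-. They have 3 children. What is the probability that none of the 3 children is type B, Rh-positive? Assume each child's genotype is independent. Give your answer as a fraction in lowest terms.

343/512

ABO cross I^B i × I^A i → 1/4 O, 1/4 A, 1/4 B, 1/4 AB.
Rh cross -/- × +/- → 1/2 Rh+, 1/2 Rh-; so P(type B, Rh-positive) = 1/4 × 1/2 = 1/8 per child.
P(not type B, Rh-positive) = 7/8 for one child; (7/8)^3 = 343/512.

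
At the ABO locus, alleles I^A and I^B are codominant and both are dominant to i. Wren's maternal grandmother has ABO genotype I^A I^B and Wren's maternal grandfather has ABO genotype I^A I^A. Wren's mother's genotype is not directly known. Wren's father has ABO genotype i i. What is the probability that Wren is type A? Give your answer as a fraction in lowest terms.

Wren's mother's ABO genotype from I^A I^B × I^A I^A: 1/2 I^A I^A, 1/2 I^A I^B.
Crossing each possibility with the father i i and summing P(type A): 1/2·1 + 1/2·1/2 = 3/4.

3/4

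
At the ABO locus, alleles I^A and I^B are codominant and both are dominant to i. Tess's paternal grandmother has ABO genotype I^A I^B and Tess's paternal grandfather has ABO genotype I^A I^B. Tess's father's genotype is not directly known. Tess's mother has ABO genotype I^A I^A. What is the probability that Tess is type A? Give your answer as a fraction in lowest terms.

Tess's father's ABO genotype from I^A I^B × I^A I^B: 1/4 I^A I^A, 1/2 I^A I^B, 1/4 I^B I^B.
Crossing each possibility with the mother I^A I^A and summing P(type A): 1/4·1 + 1/2·1/2 + 1/4·0 = 1/2.

1/2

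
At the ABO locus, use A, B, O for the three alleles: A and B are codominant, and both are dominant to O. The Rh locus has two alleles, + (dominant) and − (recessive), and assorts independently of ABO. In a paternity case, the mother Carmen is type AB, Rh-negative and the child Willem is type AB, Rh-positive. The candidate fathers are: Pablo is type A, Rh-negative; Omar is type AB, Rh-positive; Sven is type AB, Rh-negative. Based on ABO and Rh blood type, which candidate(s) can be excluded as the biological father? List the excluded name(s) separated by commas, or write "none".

Pablo, Sven

A candidate is excluded only if no genotype consistent with his phenotype could produce a type AB, Rh-positive child with a type AB, Rh-negative mother.
Pablo (type A, Rh-): no genotype consistent with that phenotype can produce a type-AB Rh+ child with a type-AB mother.
Sven (type AB, Rh-): no genotype consistent with that phenotype can produce a type-AB Rh+ child with a type-AB mother.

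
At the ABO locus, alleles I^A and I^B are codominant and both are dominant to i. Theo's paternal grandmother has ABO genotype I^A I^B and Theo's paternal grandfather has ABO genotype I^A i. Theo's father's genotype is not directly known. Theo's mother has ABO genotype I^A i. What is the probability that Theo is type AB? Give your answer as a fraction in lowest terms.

1/8

Theo's father's ABO genotype from I^A I^B × I^A i: 1/4 I^A I^A, 1/4 I^A I^B, 1/4 I^A i, 1/4 I^B i.
Crossing each possibility with the mother I^A i and summing P(type AB): 1/4·0 + 1/4·1/4 + 1/4·0 + 1/4·1/4 = 1/8.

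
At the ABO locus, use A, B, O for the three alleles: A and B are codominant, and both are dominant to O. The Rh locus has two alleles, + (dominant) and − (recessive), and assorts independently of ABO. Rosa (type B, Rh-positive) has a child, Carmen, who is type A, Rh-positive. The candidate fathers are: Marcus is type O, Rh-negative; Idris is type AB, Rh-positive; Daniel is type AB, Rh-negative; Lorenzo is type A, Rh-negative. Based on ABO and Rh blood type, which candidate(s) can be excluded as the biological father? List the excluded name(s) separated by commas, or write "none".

Marcus

A candidate is excluded only if no genotype consistent with his phenotype could produce a type A, Rh-positive child with a type B, Rh-positive mother.
Marcus (type O, Rh-): no genotype consistent with that phenotype can produce a type-A Rh+ child with a type-B mother.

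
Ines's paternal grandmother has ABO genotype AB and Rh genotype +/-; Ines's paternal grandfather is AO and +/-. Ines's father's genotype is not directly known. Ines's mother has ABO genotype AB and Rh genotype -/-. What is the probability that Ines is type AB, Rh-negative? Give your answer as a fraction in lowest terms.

3/16

Ines's father's ABO genotype from AB × AO: 1/4 AA, 1/4 AB, 1/4 AO, 1/4 BO.
Crossing each possibility with the mother AB and summing P(type AB): 1/4·1/2 + 1/4·1/2 + 1/4·1/4 + 1/4·1/4 = 3/8.
Similarly for Rh via the father's Rh distribution: P(Rh-) = 1/2.
Independent loci: 3/8 × 1/2 = 3/16.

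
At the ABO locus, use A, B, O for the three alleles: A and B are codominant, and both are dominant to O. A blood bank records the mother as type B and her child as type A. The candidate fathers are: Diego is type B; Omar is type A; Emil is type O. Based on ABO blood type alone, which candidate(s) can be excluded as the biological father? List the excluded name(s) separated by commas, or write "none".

Diego, Emil

A candidate is excluded only if no genotype consistent with his phenotype could produce a type A child with a type B mother.
Diego (type B): no genotype consistent with that phenotype can produce a type-A child with a type-B mother.
Emil (type O): no genotype consistent with that phenotype can produce a type-A child with a type-B mother.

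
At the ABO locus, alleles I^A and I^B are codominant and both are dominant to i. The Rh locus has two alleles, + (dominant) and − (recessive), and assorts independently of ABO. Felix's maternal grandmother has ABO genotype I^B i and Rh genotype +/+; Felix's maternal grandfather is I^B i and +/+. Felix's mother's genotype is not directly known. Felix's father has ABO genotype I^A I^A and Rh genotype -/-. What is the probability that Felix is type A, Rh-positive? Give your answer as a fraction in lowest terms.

Felix's mother's ABO genotype from I^B i × I^B i: 1/4 I^B I^B, 1/2 I^B i, 1/4 i i.
Crossing each possibility with the father I^A I^A and summing P(type A): 1/4·0 + 1/2·1/2 + 1/4·1 = 1/2.
Similarly for Rh via the mother's Rh distribution: P(Rh+) = 1.
Independent loci: 1/2 × 1 = 1/2.

1/2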